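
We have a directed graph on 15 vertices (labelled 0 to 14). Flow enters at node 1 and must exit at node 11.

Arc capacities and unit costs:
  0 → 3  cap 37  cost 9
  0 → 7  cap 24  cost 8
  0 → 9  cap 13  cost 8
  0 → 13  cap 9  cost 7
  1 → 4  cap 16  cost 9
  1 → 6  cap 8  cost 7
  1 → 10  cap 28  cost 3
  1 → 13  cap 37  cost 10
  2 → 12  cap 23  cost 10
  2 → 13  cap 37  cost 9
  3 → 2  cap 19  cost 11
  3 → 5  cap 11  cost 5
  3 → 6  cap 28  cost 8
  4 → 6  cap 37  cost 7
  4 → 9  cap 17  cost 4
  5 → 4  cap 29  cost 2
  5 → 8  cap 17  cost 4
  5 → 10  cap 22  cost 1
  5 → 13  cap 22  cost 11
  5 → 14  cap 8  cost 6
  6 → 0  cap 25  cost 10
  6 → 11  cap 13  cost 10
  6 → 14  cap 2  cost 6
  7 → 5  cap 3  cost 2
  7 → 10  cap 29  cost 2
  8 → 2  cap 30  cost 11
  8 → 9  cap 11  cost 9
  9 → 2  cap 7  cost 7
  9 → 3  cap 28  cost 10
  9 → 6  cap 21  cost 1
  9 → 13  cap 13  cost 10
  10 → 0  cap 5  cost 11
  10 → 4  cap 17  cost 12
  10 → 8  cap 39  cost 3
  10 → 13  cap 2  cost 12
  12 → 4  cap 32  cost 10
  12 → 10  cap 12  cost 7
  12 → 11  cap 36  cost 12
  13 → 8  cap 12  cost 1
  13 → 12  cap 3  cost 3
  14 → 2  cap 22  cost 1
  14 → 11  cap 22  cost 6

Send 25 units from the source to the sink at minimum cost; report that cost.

Minimum cost for 25 units: 647

shortest-cost path #1: 1→6→11 push 8 @ unit cost 17 (adds 136)
shortest-cost path #2: 1→4→9→6→11 push 5 @ unit cost 24 (adds 120)
shortest-cost path #3: 1→13→12→11 push 3 @ unit cost 25 (adds 75)
shortest-cost path #4: 1→4→9→6→14→11 push 2 @ unit cost 26 (adds 52)
shortest-cost path #5: 1→10→0→7→5→14→11 push 3 @ unit cost 36 (adds 108)
shortest-cost path #6: 1→10→8→2→12→11 push 4 @ unit cost 39 (adds 156)
total cost = 647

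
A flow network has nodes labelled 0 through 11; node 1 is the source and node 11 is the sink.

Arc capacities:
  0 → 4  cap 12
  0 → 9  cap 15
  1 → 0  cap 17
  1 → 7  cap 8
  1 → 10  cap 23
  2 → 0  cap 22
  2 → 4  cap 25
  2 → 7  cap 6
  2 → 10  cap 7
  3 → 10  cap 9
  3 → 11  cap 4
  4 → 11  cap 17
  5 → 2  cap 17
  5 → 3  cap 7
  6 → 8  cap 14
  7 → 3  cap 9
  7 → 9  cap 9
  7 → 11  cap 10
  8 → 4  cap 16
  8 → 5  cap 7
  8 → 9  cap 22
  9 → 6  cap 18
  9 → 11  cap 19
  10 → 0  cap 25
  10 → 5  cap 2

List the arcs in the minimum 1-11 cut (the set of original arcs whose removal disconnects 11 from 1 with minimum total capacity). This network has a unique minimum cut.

Min-cut arcs: {(0,4), (0,9), (1,7), (10,5)} (total capacity 37)

augment #1: 1→7→11 push 8
augment #2: 1→0→4→11 push 12
augment #3: 1→0→9→11 push 5
augment #4: 1→10→0→9→11 push 10
augment #5: 1→10→5→3→11 push 2
max flow = 37; residual-reachable set from 1 gives S-side
cut edges (S→T): {(0,4), (0,9), (1,7), (10,5)} total cap 37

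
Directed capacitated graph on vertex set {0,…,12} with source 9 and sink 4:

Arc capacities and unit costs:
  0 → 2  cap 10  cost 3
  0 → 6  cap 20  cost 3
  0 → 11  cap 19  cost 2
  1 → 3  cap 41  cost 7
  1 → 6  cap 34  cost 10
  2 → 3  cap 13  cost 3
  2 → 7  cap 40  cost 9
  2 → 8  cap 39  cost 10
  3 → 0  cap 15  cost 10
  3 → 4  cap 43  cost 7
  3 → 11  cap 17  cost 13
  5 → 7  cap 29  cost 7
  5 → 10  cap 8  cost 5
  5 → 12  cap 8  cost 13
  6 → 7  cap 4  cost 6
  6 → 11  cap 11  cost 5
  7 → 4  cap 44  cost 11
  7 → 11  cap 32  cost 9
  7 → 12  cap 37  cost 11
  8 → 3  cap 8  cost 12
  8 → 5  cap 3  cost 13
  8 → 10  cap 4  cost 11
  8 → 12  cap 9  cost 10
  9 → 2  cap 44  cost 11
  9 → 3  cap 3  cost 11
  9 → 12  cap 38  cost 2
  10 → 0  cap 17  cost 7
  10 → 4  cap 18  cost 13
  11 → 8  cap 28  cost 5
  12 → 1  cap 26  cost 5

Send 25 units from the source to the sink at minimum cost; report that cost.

Minimum cost for 25 units: 516

shortest-cost path #1: 9→3→4 push 3 @ unit cost 18 (adds 54)
shortest-cost path #2: 9→12→1→3→4 push 22 @ unit cost 21 (adds 462)
total cost = 516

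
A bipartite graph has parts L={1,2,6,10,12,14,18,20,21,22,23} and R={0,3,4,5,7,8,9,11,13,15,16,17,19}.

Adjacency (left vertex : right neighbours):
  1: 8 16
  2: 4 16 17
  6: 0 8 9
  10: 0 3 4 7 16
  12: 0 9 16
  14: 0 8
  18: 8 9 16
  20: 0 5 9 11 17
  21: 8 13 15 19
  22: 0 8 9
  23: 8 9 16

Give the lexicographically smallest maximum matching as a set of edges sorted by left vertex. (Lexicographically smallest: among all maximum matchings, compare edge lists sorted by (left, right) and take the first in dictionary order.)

|M| = 8 (so the lex-smallest maximum matching has 8 edges)
process left vertices in ascending order; for each, take the smallest-labelled available neighbour that still permits 8 edges overall, or leave it unmatched if none does
lex-smallest matching: {1-8, 2-4, 6-0, 10-3, 12-9, 18-16, 20-5, 21-13}

Lex-smallest maximum matching: {(1,8), (2,4), (6,0), (10,3), (12,9), (18,16), (20,5), (21,13)}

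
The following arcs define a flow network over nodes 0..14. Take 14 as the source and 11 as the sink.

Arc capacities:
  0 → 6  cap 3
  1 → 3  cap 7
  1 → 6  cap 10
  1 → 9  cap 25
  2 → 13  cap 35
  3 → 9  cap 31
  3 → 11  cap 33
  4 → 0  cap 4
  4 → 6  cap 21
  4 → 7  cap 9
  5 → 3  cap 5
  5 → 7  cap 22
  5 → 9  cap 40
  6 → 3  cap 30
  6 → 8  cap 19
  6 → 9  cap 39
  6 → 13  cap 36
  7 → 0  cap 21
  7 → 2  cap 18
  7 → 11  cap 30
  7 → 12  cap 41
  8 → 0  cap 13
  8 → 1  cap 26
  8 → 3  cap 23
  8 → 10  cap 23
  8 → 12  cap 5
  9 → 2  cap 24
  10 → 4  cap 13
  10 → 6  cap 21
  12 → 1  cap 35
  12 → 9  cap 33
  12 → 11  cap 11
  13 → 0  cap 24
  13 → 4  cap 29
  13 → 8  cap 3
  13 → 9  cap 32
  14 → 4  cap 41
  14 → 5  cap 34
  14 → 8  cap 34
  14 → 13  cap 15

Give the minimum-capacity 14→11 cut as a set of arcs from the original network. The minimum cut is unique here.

Min-cut arcs: {(3,11), (4,7), (5,7), (8,12)} (total capacity 69)

augment #1: 14→4→7→11 push 9
augment #2: 14→5→3→11 push 5
augment #3: 14→5→7→11 push 21
augment #4: 14→8→3→11 push 23
augment #5: 14→8→12→11 push 5
augment #6: 14→4→6→3→11 push 5
augment #7: 14→5→7→12→11 push 1
max flow = 69; residual-reachable set from 14 gives S-side
cut edges (S→T): {(3,11), (4,7), (5,7), (8,12)} total cap 69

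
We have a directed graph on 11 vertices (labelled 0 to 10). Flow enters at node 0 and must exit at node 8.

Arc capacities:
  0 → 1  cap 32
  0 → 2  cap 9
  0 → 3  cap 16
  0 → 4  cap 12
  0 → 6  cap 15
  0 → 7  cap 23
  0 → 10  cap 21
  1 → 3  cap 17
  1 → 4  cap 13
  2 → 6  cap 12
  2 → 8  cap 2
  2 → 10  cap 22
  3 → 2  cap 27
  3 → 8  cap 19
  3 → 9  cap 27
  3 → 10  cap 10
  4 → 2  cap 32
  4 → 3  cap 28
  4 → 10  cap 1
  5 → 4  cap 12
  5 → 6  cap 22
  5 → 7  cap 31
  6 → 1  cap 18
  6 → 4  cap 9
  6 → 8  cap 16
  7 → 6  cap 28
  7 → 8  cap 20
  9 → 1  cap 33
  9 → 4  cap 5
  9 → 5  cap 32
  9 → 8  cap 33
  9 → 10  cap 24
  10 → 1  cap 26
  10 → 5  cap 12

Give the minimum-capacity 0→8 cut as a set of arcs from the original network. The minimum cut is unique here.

augment #1: 0→2→8 push 2
augment #2: 0→3→8 push 16
augment #3: 0→6→8 push 15
augment #4: 0→7→8 push 20
augment #5: 0→1→3→8 push 3
augment #6: 0→2→6→8 push 1
augment #7: 0→1→3→9→8 push 14
augment #8: 0→4→3→9→8 push 12
augment #9: 0→1→4→3→9→8 push 1
max flow = 84; residual-reachable set from 0 gives S-side
cut edges (S→T): {(2,8), (3,8), (3,9), (6,8), (7,8)} total cap 84

Min-cut arcs: {(2,8), (3,8), (3,9), (6,8), (7,8)} (total capacity 84)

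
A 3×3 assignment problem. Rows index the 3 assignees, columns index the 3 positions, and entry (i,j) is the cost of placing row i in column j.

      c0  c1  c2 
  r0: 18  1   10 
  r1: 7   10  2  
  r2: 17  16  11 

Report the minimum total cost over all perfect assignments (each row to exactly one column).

optimal assignment: row0→col1 (cost 1), row1→col0 (cost 7), row2→col2 (cost 11)
total = 1 + 7 + 11 = 19

Minimum assignment cost: 19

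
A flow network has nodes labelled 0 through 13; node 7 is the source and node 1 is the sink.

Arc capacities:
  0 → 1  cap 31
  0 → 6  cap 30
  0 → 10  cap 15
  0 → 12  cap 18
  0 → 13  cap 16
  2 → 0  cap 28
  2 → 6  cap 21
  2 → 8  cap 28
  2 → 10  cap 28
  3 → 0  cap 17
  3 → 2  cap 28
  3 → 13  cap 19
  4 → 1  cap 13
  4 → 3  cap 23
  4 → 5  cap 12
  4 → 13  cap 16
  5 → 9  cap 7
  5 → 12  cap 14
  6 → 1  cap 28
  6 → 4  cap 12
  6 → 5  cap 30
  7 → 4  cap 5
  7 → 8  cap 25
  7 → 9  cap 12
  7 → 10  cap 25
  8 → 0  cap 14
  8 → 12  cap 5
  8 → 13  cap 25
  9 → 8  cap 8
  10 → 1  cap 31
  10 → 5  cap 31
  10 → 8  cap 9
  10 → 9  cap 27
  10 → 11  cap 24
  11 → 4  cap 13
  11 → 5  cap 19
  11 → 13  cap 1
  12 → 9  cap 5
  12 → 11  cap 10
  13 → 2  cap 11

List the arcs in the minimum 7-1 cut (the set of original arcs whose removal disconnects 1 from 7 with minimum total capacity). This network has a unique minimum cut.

augment #1: 7→4→1 push 5
augment #2: 7→10→1 push 25
augment #3: 7→8→0→1 push 14
augment #4: 7→8→12→11→4→1 push 5
augment #5: 7→8→13→2→0→1 push 6
augment #6: 7→9→8→13→2→0→1 push 5
max flow = 60; residual-reachable set from 7 gives S-side
cut edges (S→T): {(7,4), (7,10), (8,0), (8,12), (13,2)} total cap 60

Min-cut arcs: {(7,4), (7,10), (8,0), (8,12), (13,2)} (total capacity 60)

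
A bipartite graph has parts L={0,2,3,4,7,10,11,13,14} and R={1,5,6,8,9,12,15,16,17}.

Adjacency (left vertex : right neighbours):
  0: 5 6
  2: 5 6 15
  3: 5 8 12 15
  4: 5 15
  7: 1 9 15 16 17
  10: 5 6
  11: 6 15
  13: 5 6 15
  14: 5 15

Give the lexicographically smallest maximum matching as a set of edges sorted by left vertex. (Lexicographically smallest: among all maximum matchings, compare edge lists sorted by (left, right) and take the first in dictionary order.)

Lex-smallest maximum matching: {(0,5), (2,6), (3,8), (4,15), (7,1)}

|M| = 5 (so the lex-smallest maximum matching has 5 edges)
process left vertices in ascending order; for each, take the smallest-labelled available neighbour that still permits 5 edges overall, or leave it unmatched if none does
lex-smallest matching: {0-5, 2-6, 3-8, 4-15, 7-1}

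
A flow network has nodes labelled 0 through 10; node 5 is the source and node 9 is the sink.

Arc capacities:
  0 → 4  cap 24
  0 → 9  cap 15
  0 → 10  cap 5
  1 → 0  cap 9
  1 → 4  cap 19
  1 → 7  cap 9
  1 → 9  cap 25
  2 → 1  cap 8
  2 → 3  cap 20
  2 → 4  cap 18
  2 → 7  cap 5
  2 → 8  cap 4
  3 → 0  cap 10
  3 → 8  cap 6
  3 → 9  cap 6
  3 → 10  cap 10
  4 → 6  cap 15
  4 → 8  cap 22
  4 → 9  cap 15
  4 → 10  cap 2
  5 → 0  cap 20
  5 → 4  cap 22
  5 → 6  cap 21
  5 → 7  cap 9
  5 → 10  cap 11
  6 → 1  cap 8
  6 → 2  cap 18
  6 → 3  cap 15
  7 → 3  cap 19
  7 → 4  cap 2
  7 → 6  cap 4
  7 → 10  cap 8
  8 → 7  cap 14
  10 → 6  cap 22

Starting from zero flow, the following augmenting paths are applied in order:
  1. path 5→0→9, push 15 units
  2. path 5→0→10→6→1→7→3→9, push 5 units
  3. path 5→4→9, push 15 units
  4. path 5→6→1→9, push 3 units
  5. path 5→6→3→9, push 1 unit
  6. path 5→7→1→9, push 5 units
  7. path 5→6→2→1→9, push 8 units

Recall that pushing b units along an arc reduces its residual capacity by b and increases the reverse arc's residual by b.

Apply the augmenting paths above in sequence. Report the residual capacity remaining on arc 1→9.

after path 1 (5→0→9, push 15): res(1,9)=25
after path 2 (5→0→10→6→1→7→3→9, push 5): res(1,9)=25
after path 3 (5→4→9, push 15): res(1,9)=25
after path 4 (5→6→1→9, push 3): res(1,9)=22
after path 5 (5→6→3→9, push 1): res(1,9)=22
after path 6 (5→7→1→9, push 5): res(1,9)=17
after path 7 (5→6→2→1→9, push 8): res(1,9)=9

Residual capacity of (1,9): 9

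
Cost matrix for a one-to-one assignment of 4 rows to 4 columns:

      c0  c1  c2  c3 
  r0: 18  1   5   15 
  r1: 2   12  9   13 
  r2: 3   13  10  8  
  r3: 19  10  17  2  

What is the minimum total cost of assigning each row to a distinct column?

Minimum assignment cost: 15

one of 2 optimal assignments: row0→col1 (cost 1), row1→col0 (cost 2), row2→col2 (cost 10), row3→col3 (cost 2)
total = 1 + 2 + 10 + 2 = 15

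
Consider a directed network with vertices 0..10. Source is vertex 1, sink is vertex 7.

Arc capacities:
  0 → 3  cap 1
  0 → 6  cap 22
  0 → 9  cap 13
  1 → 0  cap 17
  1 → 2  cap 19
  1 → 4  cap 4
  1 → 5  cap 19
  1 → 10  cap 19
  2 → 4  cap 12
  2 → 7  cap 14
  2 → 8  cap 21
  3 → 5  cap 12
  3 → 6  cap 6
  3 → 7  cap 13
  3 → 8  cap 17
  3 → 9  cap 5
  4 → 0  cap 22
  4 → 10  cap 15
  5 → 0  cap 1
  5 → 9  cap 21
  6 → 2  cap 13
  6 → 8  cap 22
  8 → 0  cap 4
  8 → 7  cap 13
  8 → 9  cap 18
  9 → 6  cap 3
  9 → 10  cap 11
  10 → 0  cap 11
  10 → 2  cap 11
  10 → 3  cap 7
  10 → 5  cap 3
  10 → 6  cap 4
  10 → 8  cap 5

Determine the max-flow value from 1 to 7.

augment #1: 1→2→7 bottleneck 14, total now 14
augment #2: 1→0→3→7 bottleneck 1, total now 15
augment #3: 1→2→8→7 bottleneck 5, total now 20
augment #4: 1→10→3→7 bottleneck 7, total now 27
augment #5: 1→10→8→7 bottleneck 5, total now 32
augment #6: 1→0→6→8→7 bottleneck 3, total now 35

Maximum flow value: 35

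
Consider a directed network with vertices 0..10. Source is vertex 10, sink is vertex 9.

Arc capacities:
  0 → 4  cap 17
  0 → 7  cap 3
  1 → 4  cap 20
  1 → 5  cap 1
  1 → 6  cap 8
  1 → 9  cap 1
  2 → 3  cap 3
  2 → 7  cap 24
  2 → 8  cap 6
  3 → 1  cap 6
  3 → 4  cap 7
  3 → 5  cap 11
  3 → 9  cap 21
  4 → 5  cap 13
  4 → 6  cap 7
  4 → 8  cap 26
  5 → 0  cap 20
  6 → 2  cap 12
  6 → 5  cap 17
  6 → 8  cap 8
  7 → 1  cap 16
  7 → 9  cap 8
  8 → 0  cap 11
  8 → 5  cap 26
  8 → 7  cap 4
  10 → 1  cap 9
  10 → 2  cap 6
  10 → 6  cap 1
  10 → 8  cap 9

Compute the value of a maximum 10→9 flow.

Maximum flow value: 12

augment #1: 10→1→9 bottleneck 1, total now 1
augment #2: 10→2→3→9 bottleneck 3, total now 4
augment #3: 10→2→7→9 bottleneck 3, total now 7
augment #4: 10→8→7→9 bottleneck 4, total now 11
augment #5: 10→6→2→7→9 bottleneck 1, total now 12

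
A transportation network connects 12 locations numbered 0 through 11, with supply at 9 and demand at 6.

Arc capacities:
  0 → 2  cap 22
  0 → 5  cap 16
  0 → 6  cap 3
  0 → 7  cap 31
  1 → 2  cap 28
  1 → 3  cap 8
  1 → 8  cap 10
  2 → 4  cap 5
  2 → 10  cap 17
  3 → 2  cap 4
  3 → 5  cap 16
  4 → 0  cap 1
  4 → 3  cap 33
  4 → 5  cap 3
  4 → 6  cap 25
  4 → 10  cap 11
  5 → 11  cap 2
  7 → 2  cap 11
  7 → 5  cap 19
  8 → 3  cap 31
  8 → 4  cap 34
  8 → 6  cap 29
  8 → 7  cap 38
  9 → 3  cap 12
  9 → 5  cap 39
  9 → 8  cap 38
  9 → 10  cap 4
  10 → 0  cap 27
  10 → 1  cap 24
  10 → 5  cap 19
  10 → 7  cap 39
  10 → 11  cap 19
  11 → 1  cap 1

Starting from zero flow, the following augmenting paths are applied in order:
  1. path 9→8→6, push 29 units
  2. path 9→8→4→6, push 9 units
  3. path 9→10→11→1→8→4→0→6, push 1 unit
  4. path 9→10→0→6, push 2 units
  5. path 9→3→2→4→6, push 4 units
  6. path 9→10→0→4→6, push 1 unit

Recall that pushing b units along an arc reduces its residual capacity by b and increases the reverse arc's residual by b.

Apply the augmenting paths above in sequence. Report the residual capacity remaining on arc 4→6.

Residual capacity of (4,6): 11

after path 1 (9→8→6, push 29): res(4,6)=25
after path 2 (9→8→4→6, push 9): res(4,6)=16
after path 3 (9→10→11→1→8→4→0→6, push 1): res(4,6)=16
after path 4 (9→10→0→6, push 2): res(4,6)=16
after path 5 (9→3→2→4→6, push 4): res(4,6)=12
after path 6 (9→10→0→4→6, push 1): res(4,6)=11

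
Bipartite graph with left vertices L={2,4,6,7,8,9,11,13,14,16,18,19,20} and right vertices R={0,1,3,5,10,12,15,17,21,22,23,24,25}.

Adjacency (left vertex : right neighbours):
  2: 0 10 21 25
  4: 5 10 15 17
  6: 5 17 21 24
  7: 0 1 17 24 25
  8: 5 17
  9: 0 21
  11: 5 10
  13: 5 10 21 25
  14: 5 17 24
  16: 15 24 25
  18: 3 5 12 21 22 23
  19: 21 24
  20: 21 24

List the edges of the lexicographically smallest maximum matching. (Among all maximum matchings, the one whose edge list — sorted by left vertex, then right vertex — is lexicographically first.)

Lex-smallest maximum matching: {(2,0), (4,5), (6,17), (7,1), (9,21), (11,10), (13,25), (14,24), (16,15), (18,3)}

|M| = 10 (so the lex-smallest maximum matching has 10 edges)
process left vertices in ascending order; for each, take the smallest-labelled available neighbour that still permits 10 edges overall, or leave it unmatched if none does
lex-smallest matching: {2-0, 4-5, 6-17, 7-1, 9-21, 11-10, 13-25, 14-24, 16-15, 18-3}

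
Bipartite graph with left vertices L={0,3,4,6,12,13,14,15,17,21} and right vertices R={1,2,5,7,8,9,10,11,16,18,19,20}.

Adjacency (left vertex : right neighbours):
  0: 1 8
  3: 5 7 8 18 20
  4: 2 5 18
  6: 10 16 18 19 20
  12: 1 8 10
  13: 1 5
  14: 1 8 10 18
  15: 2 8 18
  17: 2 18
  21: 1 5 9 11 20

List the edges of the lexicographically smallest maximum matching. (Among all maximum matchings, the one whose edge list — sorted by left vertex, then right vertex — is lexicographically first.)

Lex-smallest maximum matching: {(0,1), (3,7), (4,2), (6,16), (12,8), (13,5), (14,10), (15,18), (21,9)}

|M| = 9 (so the lex-smallest maximum matching has 9 edges)
process left vertices in ascending order; for each, take the smallest-labelled available neighbour that still permits 9 edges overall, or leave it unmatched if none does
lex-smallest matching: {0-1, 3-7, 4-2, 6-16, 12-8, 13-5, 14-10, 15-18, 21-9}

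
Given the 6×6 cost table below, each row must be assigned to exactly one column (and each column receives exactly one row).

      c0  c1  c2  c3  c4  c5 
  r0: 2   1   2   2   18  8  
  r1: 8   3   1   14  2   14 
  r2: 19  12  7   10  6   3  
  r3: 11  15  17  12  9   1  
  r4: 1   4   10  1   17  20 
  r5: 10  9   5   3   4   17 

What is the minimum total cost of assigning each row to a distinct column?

optimal assignment: row0→col1 (cost 1), row1→col2 (cost 1), row2→col4 (cost 6), row3→col5 (cost 1), row4→col0 (cost 1), row5→col3 (cost 3)
total = 1 + 1 + 6 + 1 + 1 + 3 = 13

Minimum assignment cost: 13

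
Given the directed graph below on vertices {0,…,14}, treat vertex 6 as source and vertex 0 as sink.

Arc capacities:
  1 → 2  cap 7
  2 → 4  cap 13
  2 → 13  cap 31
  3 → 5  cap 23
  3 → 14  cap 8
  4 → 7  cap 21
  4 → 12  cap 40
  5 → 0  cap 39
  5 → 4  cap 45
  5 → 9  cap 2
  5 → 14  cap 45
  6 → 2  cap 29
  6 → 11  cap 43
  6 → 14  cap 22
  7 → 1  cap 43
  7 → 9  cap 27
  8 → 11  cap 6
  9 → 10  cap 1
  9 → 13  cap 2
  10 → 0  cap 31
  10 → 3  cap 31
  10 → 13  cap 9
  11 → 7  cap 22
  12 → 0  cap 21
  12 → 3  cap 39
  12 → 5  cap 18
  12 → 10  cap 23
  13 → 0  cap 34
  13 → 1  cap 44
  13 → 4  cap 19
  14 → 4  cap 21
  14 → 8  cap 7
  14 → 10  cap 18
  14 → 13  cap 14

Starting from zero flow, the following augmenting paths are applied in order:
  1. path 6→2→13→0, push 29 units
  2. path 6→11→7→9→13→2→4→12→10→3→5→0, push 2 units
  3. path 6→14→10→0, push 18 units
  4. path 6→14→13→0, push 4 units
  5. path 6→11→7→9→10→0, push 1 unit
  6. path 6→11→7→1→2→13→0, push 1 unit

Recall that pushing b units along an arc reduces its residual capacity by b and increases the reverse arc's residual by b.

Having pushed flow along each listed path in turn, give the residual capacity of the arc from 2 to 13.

after path 1 (6→2→13→0, push 29): res(2,13)=2
after path 2 (6→11→7→9→13→2→4→12→10→3→5→0, push 2): res(2,13)=4
after path 3 (6→14→10→0, push 18): res(2,13)=4
after path 4 (6→14→13→0, push 4): res(2,13)=4
after path 5 (6→11→7→9→10→0, push 1): res(2,13)=4
after path 6 (6→11→7→1→2→13→0, push 1): res(2,13)=3

Residual capacity of (2,13): 3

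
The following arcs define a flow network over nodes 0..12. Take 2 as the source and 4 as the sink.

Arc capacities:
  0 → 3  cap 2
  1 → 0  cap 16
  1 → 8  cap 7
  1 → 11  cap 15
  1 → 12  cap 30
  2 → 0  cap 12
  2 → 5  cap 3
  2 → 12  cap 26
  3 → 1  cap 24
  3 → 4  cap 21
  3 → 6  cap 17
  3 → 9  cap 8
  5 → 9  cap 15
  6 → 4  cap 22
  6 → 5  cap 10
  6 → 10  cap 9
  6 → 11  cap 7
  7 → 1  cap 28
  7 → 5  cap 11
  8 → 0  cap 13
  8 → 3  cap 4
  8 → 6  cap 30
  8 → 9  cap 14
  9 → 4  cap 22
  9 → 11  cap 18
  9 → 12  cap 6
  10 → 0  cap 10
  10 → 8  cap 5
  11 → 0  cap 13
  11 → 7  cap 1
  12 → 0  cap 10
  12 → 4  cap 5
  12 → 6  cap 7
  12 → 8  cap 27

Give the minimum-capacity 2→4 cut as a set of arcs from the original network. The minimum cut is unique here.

augment #1: 2→12→4 push 5
augment #2: 2→0→3→4 push 2
augment #3: 2→5→9→4 push 3
augment #4: 2→12→6→4 push 7
augment #5: 2→12→8→3→4 push 4
augment #6: 2→12→8→6→4 push 10
max flow = 31; residual-reachable set from 2 gives S-side
cut edges (S→T): {(0,3), (2,5), (2,12)} total cap 31

Min-cut arcs: {(0,3), (2,5), (2,12)} (total capacity 31)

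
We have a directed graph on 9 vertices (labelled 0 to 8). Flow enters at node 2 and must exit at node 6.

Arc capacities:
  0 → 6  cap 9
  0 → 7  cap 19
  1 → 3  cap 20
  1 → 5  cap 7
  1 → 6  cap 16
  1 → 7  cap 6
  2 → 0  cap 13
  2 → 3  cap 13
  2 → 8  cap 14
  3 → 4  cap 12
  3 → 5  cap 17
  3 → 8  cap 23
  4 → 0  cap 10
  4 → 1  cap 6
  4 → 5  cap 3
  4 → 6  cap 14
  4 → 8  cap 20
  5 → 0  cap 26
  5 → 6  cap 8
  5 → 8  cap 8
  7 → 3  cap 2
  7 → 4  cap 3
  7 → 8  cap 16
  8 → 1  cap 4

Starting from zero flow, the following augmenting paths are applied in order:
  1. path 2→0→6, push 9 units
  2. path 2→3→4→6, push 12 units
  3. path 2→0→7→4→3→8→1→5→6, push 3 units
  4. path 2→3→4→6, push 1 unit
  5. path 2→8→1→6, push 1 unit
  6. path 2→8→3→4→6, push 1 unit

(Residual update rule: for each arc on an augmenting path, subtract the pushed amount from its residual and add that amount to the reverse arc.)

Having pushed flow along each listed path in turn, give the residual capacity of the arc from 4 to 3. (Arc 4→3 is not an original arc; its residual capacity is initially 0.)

after path 1 (2→0→6, push 9): res(4,3)=0
after path 2 (2→3→4→6, push 12): res(4,3)=12
after path 3 (2→0→7→4→3→8→1→5→6, push 3): res(4,3)=9
after path 4 (2→3→4→6, push 1): res(4,3)=10
after path 5 (2→8→1→6, push 1): res(4,3)=10
after path 6 (2→8→3→4→6, push 1): res(4,3)=11

Residual capacity of (4,3): 11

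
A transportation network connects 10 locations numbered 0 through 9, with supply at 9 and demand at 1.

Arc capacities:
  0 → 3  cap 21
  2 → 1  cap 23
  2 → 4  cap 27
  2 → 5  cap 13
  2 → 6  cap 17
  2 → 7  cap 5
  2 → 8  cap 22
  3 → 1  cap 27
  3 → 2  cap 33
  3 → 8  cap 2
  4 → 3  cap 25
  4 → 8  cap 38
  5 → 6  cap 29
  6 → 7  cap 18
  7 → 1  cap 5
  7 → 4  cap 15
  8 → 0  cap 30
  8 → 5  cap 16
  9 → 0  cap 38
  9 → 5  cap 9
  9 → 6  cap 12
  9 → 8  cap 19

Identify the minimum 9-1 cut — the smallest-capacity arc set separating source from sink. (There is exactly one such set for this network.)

Min-cut arcs: {(0,3), (6,7)} (total capacity 39)

augment #1: 9→0→3→1 push 21
augment #2: 9→6→7→1 push 5
augment #3: 9→6→7→4→3→1 push 6
augment #4: 9→6→7→4→3→2→1 push 1
augment #5: 9→5→6→7→4→3→2→1 push 6
max flow = 39; residual-reachable set from 9 gives S-side
cut edges (S→T): {(0,3), (6,7)} total cap 39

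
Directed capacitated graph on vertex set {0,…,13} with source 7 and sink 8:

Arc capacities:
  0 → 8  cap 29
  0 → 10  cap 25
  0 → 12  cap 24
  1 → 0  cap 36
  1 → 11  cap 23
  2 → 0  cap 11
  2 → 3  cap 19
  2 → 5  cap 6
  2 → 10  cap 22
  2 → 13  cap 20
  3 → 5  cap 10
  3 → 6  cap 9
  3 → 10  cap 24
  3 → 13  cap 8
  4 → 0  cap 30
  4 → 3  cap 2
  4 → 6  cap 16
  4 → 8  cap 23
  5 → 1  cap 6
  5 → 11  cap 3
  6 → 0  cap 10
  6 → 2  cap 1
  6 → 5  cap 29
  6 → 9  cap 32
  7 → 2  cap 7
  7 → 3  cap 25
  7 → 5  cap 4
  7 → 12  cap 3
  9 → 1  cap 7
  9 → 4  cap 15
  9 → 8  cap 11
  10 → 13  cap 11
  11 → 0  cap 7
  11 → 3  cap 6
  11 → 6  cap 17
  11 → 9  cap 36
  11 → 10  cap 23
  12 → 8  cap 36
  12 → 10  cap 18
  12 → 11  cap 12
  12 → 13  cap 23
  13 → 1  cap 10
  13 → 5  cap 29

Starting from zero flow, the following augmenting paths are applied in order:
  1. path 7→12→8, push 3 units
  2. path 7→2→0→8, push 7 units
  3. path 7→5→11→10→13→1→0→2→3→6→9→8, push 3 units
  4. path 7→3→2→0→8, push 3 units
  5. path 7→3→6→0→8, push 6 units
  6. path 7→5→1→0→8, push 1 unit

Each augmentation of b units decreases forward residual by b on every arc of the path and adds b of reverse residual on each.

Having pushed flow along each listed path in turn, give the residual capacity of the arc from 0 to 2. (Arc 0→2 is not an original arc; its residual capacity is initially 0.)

after path 1 (7→12→8, push 3): res(0,2)=0
after path 2 (7→2→0→8, push 7): res(0,2)=7
after path 3 (7→5→11→10→13→1→0→2→3→6→9→8, push 3): res(0,2)=4
after path 4 (7→3→2→0→8, push 3): res(0,2)=7
after path 5 (7→3→6→0→8, push 6): res(0,2)=7
after path 6 (7→5→1→0→8, push 1): res(0,2)=7

Residual capacity of (0,2): 7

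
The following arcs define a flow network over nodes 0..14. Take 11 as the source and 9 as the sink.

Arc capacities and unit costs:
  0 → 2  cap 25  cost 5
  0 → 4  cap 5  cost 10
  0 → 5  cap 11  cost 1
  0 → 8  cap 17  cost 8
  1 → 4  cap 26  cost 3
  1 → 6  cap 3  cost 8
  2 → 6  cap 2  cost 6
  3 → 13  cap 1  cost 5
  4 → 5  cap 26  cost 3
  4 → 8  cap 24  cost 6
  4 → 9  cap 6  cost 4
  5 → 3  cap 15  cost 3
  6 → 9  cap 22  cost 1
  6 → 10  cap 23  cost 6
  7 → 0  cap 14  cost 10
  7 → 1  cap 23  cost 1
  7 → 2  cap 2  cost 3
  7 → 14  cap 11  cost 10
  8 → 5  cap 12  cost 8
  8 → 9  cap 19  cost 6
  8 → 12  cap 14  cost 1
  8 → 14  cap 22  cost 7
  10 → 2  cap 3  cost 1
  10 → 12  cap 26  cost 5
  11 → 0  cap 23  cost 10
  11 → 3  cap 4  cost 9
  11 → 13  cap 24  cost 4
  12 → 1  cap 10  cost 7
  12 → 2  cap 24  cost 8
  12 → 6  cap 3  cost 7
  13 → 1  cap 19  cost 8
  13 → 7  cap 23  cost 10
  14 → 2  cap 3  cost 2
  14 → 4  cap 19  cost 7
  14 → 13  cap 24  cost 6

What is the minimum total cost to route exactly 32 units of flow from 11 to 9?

Minimum cost for 32 units: 743

shortest-cost path #1: 11→13→1→4→9 push 6 @ unit cost 19 (adds 114)
shortest-cost path #2: 11→13→1→6→9 push 3 @ unit cost 21 (adds 63)
shortest-cost path #3: 11→0→2→6→9 push 2 @ unit cost 22 (adds 44)
shortest-cost path #4: 11→0→8→9 push 17 @ unit cost 24 (adds 408)
shortest-cost path #5: 11→13→1→4→8→9 push 2 @ unit cost 27 (adds 54)
shortest-cost path #6: 11→13→1→4→8→12→6→9 push 2 @ unit cost 30 (adds 60)
total cost = 743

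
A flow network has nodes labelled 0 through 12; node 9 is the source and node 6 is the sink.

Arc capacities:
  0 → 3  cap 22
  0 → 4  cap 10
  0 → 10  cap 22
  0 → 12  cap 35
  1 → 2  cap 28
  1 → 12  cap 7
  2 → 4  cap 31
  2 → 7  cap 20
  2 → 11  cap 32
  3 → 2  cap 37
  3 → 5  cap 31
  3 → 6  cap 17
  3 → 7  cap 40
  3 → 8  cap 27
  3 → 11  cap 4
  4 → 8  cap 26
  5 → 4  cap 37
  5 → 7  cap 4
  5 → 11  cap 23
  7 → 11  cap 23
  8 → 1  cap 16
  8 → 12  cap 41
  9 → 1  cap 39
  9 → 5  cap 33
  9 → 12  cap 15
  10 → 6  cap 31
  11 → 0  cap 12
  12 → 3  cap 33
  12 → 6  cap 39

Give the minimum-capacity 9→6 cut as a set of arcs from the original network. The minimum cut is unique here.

augment #1: 9→12→6 push 15
augment #2: 9→1→12→6 push 7
augment #3: 9→5→4→8→12→6 push 17
augment #4: 9→5→11→0→3→6 push 12
augment #5: 9→5→4→8→12→3→6 push 4
augment #6: 9→1→2→4→8→12→3→6 push 1
augment #7: 9→1→2→4→8→12→3→0→10→6 push 4
max flow = 60; residual-reachable set from 9 gives S-side
cut edges (S→T): {(1,12), (4,8), (9,12), (11,0)} total cap 60

Min-cut arcs: {(1,12), (4,8), (9,12), (11,0)} (total capacity 60)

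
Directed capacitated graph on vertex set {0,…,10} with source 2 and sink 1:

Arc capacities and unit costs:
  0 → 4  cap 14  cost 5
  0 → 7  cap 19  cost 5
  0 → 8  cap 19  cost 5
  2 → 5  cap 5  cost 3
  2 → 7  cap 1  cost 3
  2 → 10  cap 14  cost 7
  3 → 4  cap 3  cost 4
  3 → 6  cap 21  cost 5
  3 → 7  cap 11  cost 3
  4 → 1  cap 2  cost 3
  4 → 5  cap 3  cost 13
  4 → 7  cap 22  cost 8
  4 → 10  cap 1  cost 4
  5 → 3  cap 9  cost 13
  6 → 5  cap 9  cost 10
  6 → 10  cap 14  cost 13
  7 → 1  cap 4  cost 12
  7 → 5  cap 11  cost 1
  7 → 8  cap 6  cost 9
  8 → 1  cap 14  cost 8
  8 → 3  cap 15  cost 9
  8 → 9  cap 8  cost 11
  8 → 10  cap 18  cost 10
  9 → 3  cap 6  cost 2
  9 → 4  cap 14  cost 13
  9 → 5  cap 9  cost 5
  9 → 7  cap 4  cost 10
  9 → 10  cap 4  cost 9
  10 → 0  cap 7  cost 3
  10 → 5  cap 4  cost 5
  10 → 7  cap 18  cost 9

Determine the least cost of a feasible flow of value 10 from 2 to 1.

shortest-cost path #1: 2→7→1 push 1 @ unit cost 15 (adds 15)
shortest-cost path #2: 2→10→0→4→1 push 2 @ unit cost 18 (adds 36)
shortest-cost path #3: 2→10→0→8→1 push 5 @ unit cost 23 (adds 115)
shortest-cost path #4: 2→10→7→1 push 2 @ unit cost 28 (adds 56)
total cost = 222

Minimum cost for 10 units: 222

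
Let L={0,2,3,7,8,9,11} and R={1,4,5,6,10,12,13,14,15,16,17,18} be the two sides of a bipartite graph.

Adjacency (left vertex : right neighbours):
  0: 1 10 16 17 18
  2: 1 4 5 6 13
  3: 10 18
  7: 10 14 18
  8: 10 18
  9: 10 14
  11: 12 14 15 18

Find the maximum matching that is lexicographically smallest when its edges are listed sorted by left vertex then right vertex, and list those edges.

Lex-smallest maximum matching: {(0,1), (2,4), (3,10), (7,14), (8,18), (11,12)}

|M| = 6 (so the lex-smallest maximum matching has 6 edges)
process left vertices in ascending order; for each, take the smallest-labelled available neighbour that still permits 6 edges overall, or leave it unmatched if none does
lex-smallest matching: {0-1, 2-4, 3-10, 7-14, 8-18, 11-12}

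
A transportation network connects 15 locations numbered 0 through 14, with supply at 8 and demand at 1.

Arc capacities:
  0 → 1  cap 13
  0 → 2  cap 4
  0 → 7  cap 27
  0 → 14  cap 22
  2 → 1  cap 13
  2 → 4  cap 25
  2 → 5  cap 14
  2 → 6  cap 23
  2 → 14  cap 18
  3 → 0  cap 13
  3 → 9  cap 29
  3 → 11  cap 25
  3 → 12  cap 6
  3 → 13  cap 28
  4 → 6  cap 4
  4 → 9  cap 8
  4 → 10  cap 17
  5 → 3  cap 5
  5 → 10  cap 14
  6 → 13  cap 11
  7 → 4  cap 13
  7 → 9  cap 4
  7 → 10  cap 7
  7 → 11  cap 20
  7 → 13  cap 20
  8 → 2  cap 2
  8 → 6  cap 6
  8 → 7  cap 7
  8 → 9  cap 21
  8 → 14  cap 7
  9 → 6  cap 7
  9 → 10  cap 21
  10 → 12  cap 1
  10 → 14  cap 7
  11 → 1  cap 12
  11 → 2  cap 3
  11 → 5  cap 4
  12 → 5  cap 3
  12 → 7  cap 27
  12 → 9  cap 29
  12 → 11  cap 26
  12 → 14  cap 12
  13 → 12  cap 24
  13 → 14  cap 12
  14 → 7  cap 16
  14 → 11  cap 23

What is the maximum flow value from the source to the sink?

Maximum flow value: 22

augment #1: 8→2→1 bottleneck 2, total now 2
augment #2: 8→7→11→1 bottleneck 7, total now 9
augment #3: 8→14→11→1 bottleneck 5, total now 14
augment #4: 8→14→11→2→1 bottleneck 2, total now 16
augment #5: 8→6→13→12→11→2→1 bottleneck 1, total now 17
augment #6: 8→6→13→12→5→3→0→1 bottleneck 3, total now 20
augment #7: 8→6→13→12→11→5→3→0→1 bottleneck 2, total now 22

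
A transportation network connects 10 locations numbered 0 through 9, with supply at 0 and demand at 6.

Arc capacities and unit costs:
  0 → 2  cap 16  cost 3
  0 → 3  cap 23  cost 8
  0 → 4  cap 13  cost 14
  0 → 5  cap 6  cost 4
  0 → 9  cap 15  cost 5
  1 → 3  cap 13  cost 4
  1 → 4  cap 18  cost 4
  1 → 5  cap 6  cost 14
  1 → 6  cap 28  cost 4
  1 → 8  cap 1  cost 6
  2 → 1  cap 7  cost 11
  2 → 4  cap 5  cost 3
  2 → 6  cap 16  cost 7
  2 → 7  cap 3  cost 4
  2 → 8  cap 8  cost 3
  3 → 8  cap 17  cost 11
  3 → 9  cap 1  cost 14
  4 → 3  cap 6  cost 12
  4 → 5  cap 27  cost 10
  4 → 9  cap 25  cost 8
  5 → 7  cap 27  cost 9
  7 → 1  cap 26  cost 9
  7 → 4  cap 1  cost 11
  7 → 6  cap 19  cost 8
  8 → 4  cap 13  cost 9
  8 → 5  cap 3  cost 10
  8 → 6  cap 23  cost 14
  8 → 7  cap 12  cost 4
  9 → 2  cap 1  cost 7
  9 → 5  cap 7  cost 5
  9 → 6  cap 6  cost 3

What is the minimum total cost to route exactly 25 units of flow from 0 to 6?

Minimum cost for 25 units: 271

shortest-cost path #1: 0→9→6 push 6 @ unit cost 8 (adds 48)
shortest-cost path #2: 0→2→6 push 16 @ unit cost 10 (adds 160)
shortest-cost path #3: 0→5→7→6 push 3 @ unit cost 21 (adds 63)
total cost = 271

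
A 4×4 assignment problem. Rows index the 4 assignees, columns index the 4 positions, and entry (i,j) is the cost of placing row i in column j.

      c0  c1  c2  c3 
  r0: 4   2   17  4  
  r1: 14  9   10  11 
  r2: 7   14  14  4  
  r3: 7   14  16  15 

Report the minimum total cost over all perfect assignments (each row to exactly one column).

optimal assignment: row0→col1 (cost 2), row1→col2 (cost 10), row2→col3 (cost 4), row3→col0 (cost 7)
total = 2 + 10 + 4 + 7 = 23

Minimum assignment cost: 23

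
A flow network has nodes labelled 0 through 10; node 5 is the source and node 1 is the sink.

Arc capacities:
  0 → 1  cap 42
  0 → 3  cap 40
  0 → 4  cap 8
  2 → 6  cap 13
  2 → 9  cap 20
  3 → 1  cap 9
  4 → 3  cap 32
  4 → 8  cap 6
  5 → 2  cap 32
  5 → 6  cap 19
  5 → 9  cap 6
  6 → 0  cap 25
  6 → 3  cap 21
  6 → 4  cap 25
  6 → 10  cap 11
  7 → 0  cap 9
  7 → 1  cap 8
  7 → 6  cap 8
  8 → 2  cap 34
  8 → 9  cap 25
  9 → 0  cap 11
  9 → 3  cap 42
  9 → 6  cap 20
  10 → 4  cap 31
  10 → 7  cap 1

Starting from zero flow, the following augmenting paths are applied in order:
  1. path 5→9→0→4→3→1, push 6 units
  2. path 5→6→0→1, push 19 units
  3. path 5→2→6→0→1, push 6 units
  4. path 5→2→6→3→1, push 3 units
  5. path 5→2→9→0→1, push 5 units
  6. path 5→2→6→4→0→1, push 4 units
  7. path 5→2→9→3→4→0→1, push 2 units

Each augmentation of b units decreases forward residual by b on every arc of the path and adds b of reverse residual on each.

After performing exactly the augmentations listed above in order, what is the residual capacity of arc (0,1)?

after path 1 (5→9→0→4→3→1, push 6): res(0,1)=42
after path 2 (5→6→0→1, push 19): res(0,1)=23
after path 3 (5→2→6→0→1, push 6): res(0,1)=17
after path 4 (5→2→6→3→1, push 3): res(0,1)=17
after path 5 (5→2→9→0→1, push 5): res(0,1)=12
after path 6 (5→2→6→4→0→1, push 4): res(0,1)=8
after path 7 (5→2→9→3→4→0→1, push 2): res(0,1)=6

Residual capacity of (0,1): 6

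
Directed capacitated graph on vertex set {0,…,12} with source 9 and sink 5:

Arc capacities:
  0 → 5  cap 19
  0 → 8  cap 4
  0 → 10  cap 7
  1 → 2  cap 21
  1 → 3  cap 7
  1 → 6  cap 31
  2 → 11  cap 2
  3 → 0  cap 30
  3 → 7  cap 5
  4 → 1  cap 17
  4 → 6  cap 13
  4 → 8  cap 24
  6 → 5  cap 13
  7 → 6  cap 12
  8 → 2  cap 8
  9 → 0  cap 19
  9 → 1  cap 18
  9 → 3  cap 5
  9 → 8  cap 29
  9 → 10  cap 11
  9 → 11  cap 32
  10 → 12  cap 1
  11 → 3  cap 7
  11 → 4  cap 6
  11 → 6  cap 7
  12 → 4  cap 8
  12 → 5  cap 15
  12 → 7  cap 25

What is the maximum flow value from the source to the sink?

augment #1: 9→0→5 bottleneck 19, total now 19
augment #2: 9→1→6→5 bottleneck 13, total now 32
augment #3: 9→10→12→5 bottleneck 1, total now 33

Maximum flow value: 33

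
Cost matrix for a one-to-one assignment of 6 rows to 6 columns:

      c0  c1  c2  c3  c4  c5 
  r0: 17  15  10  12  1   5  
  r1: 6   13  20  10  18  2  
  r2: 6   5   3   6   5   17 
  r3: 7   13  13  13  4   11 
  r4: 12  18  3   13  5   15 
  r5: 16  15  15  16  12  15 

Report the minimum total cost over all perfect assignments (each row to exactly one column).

one of 2 optimal assignments: row0→col4 (cost 1), row1→col5 (cost 2), row2→col1 (cost 5), row3→col0 (cost 7), row4→col2 (cost 3), row5→col3 (cost 16)
total = 1 + 2 + 5 + 7 + 3 + 16 = 34

Minimum assignment cost: 34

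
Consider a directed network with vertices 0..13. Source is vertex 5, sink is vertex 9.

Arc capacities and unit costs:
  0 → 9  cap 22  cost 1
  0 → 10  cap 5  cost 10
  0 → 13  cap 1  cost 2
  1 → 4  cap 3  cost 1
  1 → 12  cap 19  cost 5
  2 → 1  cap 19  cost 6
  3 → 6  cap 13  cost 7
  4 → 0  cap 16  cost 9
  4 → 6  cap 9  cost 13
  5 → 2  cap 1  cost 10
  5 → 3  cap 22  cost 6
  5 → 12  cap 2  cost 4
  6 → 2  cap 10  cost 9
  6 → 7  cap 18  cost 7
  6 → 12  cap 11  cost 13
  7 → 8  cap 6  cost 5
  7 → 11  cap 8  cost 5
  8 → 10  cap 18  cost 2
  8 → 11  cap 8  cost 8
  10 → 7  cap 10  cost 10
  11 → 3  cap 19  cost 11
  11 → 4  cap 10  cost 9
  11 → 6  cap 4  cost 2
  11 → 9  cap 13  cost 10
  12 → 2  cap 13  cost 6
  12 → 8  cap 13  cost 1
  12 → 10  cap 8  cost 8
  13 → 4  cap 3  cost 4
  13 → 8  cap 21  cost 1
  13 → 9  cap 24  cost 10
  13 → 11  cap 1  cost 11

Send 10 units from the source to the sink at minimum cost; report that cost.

Minimum cost for 10 units: 318

shortest-cost path #1: 5→12→8→11→9 push 2 @ unit cost 23 (adds 46)
shortest-cost path #2: 5→2→1→4→0→9 push 1 @ unit cost 27 (adds 27)
shortest-cost path #3: 5→3→6→7→11→9 push 7 @ unit cost 35 (adds 245)
total cost = 318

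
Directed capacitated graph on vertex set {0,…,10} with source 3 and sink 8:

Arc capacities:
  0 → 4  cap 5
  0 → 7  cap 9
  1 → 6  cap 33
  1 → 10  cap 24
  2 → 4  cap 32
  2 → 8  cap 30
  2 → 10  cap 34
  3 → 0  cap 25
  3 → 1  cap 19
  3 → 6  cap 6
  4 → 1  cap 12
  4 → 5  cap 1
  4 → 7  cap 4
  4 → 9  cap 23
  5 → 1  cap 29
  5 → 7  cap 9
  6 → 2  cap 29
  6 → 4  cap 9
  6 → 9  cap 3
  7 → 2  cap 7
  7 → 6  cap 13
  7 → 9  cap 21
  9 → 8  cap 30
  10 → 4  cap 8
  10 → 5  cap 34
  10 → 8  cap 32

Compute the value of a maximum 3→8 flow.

Maximum flow value: 39

augment #1: 3→1→10→8 bottleneck 19, total now 19
augment #2: 3→6→2→8 bottleneck 6, total now 25
augment #3: 3→0→4→9→8 bottleneck 5, total now 30
augment #4: 3→0→7→2→8 bottleneck 7, total now 37
augment #5: 3→0→7→9→8 bottleneck 2, total now 39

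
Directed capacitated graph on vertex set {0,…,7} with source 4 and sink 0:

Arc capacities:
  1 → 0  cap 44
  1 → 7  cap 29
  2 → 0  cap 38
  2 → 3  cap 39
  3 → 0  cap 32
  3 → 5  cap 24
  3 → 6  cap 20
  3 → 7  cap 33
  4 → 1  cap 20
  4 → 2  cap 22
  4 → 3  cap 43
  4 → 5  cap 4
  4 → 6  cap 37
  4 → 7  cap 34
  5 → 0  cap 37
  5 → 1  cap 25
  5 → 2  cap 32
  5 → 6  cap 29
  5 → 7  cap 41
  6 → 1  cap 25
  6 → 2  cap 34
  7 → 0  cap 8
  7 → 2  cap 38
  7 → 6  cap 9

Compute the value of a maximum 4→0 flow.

augment #1: 4→1→0 bottleneck 20, total now 20
augment #2: 4→2→0 bottleneck 22, total now 42
augment #3: 4→3→0 bottleneck 32, total now 74
augment #4: 4→5→0 bottleneck 4, total now 78
augment #5: 4→7→0 bottleneck 8, total now 86
augment #6: 4→3→5→0 bottleneck 11, total now 97
augment #7: 4→6→1→0 bottleneck 24, total now 121
augment #8: 4→6→2→0 bottleneck 13, total now 134
augment #9: 4→7→2→0 bottleneck 3, total now 137
augment #10: 4→7→2→3→5→0 bottleneck 13, total now 150

Maximum flow value: 150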